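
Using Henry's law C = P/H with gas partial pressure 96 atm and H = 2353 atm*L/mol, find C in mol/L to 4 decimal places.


C = P / H
C = 96 / 2353
C = 0.0408 mol/L


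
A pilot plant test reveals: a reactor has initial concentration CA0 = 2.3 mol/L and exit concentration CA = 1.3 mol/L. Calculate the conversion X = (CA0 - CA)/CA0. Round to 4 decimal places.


X = (CA0 - CA) / CA0
X = (2.3 - 1.3) / 2.3
X = 1.0 / 2.3
X = 0.4348


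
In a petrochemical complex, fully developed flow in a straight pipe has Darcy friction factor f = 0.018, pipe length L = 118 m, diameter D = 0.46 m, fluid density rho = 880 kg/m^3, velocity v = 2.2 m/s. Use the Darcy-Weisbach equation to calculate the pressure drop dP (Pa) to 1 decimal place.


dP = f * (L/D) * (rho*v^2/2)
dP = 0.018 * (118/0.46) * (880*2.2^2/2)
L/D = 256.52173913
rho*v^2/2 = 880*4.84/2 = 2129.6
dP = 0.018 * 256.52173913 * 2129.6
dP = 9833.2 Pa


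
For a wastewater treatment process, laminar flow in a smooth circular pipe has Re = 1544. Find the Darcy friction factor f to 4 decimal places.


f = 64 / Re
f = 64 / 1544
f = 0.0415


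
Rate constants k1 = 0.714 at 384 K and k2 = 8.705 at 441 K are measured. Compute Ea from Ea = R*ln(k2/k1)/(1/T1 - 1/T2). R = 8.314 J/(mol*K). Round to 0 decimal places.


Ea = R * ln(k2/k1) / (1/T1 - 1/T2)
ln(k2/k1) = ln(8.705/0.714) = 2.5007699
1/T1 - 1/T2 = 1/384 - 1/441 = 0.000336592971
Ea = 8.314 * 2.5007699 / 0.000336592971
Ea = 61770 J/mol


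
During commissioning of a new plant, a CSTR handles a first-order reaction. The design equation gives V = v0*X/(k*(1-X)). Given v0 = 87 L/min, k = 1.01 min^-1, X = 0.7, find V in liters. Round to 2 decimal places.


V = v0 * X / (k * (1 - X))
V = 87 * 0.7 / (1.01 * (1 - 0.7))
V = 60.9 / (1.01 * 0.3)
V = 60.9 / 0.303
V = 200.99 L


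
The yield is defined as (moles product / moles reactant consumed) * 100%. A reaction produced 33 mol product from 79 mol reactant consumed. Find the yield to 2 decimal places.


Yield = (moles product / moles consumed) * 100%
Yield = (33 / 79) * 100
Yield = 0.4177 * 100
Yield = 41.77%


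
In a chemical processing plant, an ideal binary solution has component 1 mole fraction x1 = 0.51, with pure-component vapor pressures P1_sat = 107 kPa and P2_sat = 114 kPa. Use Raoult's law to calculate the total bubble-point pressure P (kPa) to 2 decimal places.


P = x1*P1_sat + x2*P2_sat
x2 = 1 - x1 = 1 - 0.51 = 0.49
P = 0.51*107 + 0.49*114
P = 54.57 + 55.86
P = 110.43 kPa


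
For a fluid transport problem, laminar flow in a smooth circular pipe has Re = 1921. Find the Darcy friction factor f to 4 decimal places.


f = 64 / Re
f = 64 / 1921
f = 0.0333


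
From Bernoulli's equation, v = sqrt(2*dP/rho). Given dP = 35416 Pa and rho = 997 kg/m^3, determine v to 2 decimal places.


v = sqrt(2*dP/rho)
v = sqrt(2*35416/997)
v = sqrt(71.045135)
v = 8.43 m/s


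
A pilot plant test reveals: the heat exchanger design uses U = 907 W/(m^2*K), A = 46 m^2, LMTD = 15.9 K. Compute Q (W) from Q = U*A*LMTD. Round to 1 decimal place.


Q = U * A * LMTD
Q = 907 * 46 * 15.9
Q = 663379.8 W


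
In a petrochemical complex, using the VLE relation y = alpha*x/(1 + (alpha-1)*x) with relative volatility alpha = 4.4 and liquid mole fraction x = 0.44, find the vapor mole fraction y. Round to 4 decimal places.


y = alpha*x / (1 + (alpha-1)*x)
y = 4.4*0.44 / (1 + (4.4-1)*0.44)
y = 1.936 / (1 + 1.496)
y = 1.936 / 2.496
y = 0.7756


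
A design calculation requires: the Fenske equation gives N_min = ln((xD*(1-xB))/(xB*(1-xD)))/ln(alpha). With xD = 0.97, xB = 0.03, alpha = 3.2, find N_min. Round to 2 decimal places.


N_min = ln((xD*(1-xB))/(xB*(1-xD))) / ln(alpha)
Numerator inside ln: 0.9409 / 0.0009 = 1045.444444
ln(1045.444444) = 6.952197
ln(alpha) = ln(3.2) = 1.163151
N_min = 6.952197 / 1.163151 = 5.98


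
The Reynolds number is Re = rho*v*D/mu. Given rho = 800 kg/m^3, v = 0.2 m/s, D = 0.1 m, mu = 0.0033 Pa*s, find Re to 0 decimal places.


Re = rho * v * D / mu
Re = 800 * 0.2 * 0.1 / 0.0033
Re = 16.0 / 0.0033
Re = 4848


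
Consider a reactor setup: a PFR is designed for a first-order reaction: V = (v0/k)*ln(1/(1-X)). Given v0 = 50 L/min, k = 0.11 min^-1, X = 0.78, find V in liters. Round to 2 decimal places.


V = (v0/k) * ln(1/(1-X))
V = (50/0.11) * ln(1/(1-0.78))
V = 454.545455 * ln(4.545455)
V = 454.545455 * 1.514128
V = 688.24 L


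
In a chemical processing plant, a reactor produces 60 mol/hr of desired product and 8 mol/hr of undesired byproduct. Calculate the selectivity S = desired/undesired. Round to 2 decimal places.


S = desired product rate / undesired product rate
S = 60 / 8
S = 7.50


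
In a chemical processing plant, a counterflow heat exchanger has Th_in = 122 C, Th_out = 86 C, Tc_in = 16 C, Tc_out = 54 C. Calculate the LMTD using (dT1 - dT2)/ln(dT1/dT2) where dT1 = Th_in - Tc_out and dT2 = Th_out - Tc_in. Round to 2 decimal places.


dT1 = Th_in - Tc_out = 122 - 54 = 68
dT2 = Th_out - Tc_in = 86 - 16 = 70
LMTD = (dT1 - dT2) / ln(dT1/dT2)
LMTD = (68 - 70) / ln(68/70)
LMTD = 69.00 K


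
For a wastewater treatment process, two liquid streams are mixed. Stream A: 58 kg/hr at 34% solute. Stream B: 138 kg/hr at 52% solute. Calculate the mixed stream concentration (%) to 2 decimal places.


Mass balance on solute: F1*x1 + F2*x2 = F3*x3
F3 = F1 + F2 = 58 + 138 = 196 kg/hr
x3 = (F1*x1 + F2*x2)/F3
x3 = (58*0.34 + 138*0.52) / 196
x3 = 46.67%


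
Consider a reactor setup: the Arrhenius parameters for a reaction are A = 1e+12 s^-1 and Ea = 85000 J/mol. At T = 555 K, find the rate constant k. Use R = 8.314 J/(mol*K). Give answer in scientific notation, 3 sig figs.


k = A * exp(-Ea/(R*T))
k = 1e+12 * exp(-85000 / (8.314 * 555))
k = 1e+12 * exp(-18.421115)
k = 1.00e+04


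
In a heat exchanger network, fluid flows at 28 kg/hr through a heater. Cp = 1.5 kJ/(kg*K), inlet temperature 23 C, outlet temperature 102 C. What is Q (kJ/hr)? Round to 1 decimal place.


Q = m_dot * Cp * (T2 - T1)
Q = 28 * 1.5 * (102 - 23)
Q = 28 * 1.5 * 79
Q = 3318.0 kJ/hr


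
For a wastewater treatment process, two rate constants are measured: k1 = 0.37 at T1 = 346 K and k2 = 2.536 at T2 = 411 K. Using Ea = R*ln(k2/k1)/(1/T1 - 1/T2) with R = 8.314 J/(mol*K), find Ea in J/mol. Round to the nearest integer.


Ea = R * ln(k2/k1) / (1/T1 - 1/T2)
ln(k2/k1) = ln(2.536/0.37) = 1.9248403
1/T1 - 1/T2 = 1/346 - 1/411 = 0.000457083386
Ea = 8.314 * 1.9248403 / 0.000457083386
Ea = 35011 J/mol


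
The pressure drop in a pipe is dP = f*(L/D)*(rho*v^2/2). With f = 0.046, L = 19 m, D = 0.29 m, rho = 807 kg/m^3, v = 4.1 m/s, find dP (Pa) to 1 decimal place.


dP = f * (L/D) * (rho*v^2/2)
dP = 0.046 * (19/0.29) * (807*4.1^2/2)
L/D = 65.51724138
rho*v^2/2 = 807*16.81/2 = 6782.835
dP = 0.046 * 65.51724138 * 6782.835
dP = 20442.1 Pa


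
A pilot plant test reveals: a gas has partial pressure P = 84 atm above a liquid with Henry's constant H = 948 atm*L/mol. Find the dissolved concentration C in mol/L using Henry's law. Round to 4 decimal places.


C = P / H
C = 84 / 948
C = 0.0886 mol/L


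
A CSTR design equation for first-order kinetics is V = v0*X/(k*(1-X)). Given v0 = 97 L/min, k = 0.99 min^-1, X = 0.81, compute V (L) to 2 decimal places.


V = v0 * X / (k * (1 - X))
V = 97 * 0.81 / (0.99 * (1 - 0.81))
V = 78.57 / (0.99 * 0.19)
V = 78.57 / 0.1881
V = 417.70 L


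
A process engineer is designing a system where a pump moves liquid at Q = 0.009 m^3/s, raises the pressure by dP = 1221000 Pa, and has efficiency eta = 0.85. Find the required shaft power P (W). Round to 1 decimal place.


P = Q * dP / eta
P = 0.009 * 1221000 / 0.85
P = 10989.0 / 0.85
P = 12928.2 W


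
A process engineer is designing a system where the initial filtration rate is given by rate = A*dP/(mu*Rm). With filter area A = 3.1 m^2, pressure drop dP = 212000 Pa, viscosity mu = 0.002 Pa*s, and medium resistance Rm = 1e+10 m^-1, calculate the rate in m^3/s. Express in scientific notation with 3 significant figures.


rate = A * dP / (mu * Rm)
rate = 3.1 * 212000 / (0.002 * 1e+10)
rate = 657200.0 / 2.000e+07
rate = 3.29e-02 m^3/s


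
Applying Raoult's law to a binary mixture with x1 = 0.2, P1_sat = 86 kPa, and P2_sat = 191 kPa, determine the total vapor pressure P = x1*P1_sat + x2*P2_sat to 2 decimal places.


P = x1*P1_sat + x2*P2_sat
x2 = 1 - x1 = 1 - 0.2 = 0.8
P = 0.2*86 + 0.8*191
P = 17.2 + 152.8
P = 170.00 kPa


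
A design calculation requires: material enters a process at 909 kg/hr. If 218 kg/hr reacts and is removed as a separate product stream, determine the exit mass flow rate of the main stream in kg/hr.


Steady-state mass balance on the main outlet: F_out = F_in - F_removed
F_out = 909 - 218
F_out = 691 kg/hr


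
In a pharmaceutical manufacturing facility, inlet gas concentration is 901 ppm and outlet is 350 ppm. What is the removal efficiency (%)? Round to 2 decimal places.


Efficiency = (G_in - G_out) / G_in * 100%
Efficiency = (901 - 350) / 901 * 100
Efficiency = 551 / 901 * 100
Efficiency = 61.15%


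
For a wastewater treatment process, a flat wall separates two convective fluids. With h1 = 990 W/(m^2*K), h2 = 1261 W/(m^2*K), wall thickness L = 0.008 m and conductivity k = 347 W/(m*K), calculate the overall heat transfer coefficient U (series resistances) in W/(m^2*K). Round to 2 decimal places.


1/U = 1/h1 + L/k + 1/h2
1/U = 1/990 + 0.008/347 + 1/1261
1/U = 0.001010101 + 2.30548e-05 + 0.0007930214
1/U = 0.0018261772
U = 547.59 W/(m^2*K)


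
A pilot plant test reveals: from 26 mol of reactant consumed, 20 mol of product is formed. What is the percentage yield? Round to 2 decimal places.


Yield = (moles product / moles consumed) * 100%
Yield = (20 / 26) * 100
Yield = 0.7692 * 100
Yield = 76.92%


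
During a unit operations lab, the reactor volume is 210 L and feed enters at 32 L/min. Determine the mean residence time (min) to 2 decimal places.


tau = V / v0
tau = 210 / 32
tau = 6.56 min


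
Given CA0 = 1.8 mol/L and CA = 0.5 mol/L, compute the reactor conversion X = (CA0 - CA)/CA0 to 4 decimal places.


X = (CA0 - CA) / CA0
X = (1.8 - 0.5) / 1.8
X = 1.3 / 1.8
X = 0.7222


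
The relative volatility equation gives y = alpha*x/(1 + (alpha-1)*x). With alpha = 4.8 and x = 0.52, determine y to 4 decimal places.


y = alpha*x / (1 + (alpha-1)*x)
y = 4.8*0.52 / (1 + (4.8-1)*0.52)
y = 2.496 / (1 + 1.976)
y = 2.496 / 2.976
y = 0.8387


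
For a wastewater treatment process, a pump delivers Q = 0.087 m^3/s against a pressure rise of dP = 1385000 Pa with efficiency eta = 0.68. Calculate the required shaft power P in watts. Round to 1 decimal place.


P = Q * dP / eta
P = 0.087 * 1385000 / 0.68
P = 120495.0 / 0.68
P = 177198.5 W


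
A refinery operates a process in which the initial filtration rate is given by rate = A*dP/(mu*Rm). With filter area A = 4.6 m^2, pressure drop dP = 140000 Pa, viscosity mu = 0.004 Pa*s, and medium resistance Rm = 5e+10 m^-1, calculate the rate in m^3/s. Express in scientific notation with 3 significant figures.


rate = A * dP / (mu * Rm)
rate = 4.6 * 140000 / (0.004 * 5e+10)
rate = 644000.0 / 2.000e+08
rate = 3.22e-03 m^3/s


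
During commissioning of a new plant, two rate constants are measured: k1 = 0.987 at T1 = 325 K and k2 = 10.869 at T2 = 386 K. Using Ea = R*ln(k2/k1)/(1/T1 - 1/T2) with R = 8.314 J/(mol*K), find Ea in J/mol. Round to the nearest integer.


Ea = R * ln(k2/k1) / (1/T1 - 1/T2)
ln(k2/k1) = ln(10.869/0.987) = 2.3989999
1/T1 - 1/T2 = 1/325 - 1/386 = 0.000486249502
Ea = 8.314 * 2.3989999 / 0.000486249502
Ea = 41019 J/mol


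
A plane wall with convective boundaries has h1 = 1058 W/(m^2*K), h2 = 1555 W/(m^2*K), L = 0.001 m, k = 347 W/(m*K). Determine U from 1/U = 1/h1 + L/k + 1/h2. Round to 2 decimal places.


1/U = 1/h1 + L/k + 1/h2
1/U = 1/1058 + 0.001/347 + 1/1555
1/U = 0.0009451796 + 2.8818e-06 + 0.0006430868
1/U = 0.0015911482
U = 628.48 W/(m^2*K)


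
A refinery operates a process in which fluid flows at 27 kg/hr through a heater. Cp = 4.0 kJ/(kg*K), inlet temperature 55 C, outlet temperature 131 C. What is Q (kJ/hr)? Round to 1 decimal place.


Q = m_dot * Cp * (T2 - T1)
Q = 27 * 4.0 * (131 - 55)
Q = 27 * 4.0 * 76
Q = 8208.0 kJ/hr


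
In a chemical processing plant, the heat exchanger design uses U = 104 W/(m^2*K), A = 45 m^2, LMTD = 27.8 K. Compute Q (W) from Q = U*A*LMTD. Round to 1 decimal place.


Q = U * A * LMTD
Q = 104 * 45 * 27.8
Q = 130104.0 W


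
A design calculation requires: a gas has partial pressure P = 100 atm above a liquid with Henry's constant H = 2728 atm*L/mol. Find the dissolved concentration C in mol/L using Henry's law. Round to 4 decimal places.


C = P / H
C = 100 / 2728
C = 0.0367 mol/L


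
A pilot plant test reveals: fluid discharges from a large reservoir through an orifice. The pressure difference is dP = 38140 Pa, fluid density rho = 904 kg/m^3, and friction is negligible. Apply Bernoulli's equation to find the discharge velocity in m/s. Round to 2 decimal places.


v = sqrt(2*dP/rho)
v = sqrt(2*38140/904)
v = sqrt(84.380531)
v = 9.19 m/s


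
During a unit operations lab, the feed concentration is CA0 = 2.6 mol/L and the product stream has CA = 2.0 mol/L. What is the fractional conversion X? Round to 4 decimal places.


X = (CA0 - CA) / CA0
X = (2.6 - 2.0) / 2.6
X = 0.6 / 2.6
X = 0.2308


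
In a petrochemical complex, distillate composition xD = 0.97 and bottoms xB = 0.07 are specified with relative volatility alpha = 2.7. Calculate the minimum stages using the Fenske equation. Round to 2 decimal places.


N_min = ln((xD*(1-xB))/(xB*(1-xD))) / ln(alpha)
Numerator inside ln: 0.9021 / 0.0021 = 429.571429
ln(429.571429) = 6.062788
ln(alpha) = ln(2.7) = 0.993252
N_min = 6.062788 / 0.993252 = 6.10


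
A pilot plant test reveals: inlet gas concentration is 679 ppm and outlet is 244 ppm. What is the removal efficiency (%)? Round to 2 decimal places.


Efficiency = (G_in - G_out) / G_in * 100%
Efficiency = (679 - 244) / 679 * 100
Efficiency = 435 / 679 * 100
Efficiency = 64.06%


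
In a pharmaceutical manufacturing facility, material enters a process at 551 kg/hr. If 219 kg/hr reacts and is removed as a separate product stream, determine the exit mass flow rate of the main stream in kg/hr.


Steady-state mass balance on the main outlet: F_out = F_in - F_removed
F_out = 551 - 219
F_out = 332 kg/hr


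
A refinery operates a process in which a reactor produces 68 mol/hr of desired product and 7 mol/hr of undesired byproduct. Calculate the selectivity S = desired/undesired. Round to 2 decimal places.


S = desired product rate / undesired product rate
S = 68 / 7
S = 9.71


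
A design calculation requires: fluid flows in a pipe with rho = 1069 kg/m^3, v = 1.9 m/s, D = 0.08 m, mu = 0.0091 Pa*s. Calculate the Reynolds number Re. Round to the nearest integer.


Re = rho * v * D / mu
Re = 1069 * 1.9 * 0.08 / 0.0091
Re = 162.488 / 0.0091
Re = 17856


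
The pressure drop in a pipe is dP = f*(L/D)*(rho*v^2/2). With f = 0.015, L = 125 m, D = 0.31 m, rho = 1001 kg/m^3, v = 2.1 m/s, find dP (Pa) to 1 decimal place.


dP = f * (L/D) * (rho*v^2/2)
dP = 0.015 * (125/0.31) * (1001*2.1^2/2)
L/D = 403.22580645
rho*v^2/2 = 1001*4.41/2 = 2207.205
dP = 0.015 * 403.22580645 * 2207.205
dP = 13350.0 Pa


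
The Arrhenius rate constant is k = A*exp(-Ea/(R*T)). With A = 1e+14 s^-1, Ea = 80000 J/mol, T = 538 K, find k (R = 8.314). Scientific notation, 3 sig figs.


k = A * exp(-Ea/(R*T))
k = 1e+14 * exp(-80000 / (8.314 * 538))
k = 1e+14 * exp(-17.88536)
k = 1.71e+06


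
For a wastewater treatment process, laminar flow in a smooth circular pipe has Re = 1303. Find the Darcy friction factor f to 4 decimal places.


f = 64 / Re
f = 64 / 1303
f = 0.0491


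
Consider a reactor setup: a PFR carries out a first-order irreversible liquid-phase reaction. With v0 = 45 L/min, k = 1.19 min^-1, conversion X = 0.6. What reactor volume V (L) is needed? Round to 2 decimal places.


V = (v0/k) * ln(1/(1-X))
V = (45/1.19) * ln(1/(1-0.6))
V = 37.815126 * ln(2.5)
V = 37.815126 * 0.916291
V = 34.65 L


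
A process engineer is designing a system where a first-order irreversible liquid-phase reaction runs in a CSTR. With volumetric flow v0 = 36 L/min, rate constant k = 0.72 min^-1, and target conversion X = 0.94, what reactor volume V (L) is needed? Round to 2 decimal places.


V = v0 * X / (k * (1 - X))
V = 36 * 0.94 / (0.72 * (1 - 0.94))
V = 33.84 / (0.72 * 0.06)
V = 33.84 / 0.0432
V = 783.33 L


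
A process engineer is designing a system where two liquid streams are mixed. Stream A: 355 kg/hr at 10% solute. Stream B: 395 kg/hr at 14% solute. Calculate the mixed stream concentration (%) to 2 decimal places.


Mass balance on solute: F1*x1 + F2*x2 = F3*x3
F3 = F1 + F2 = 355 + 395 = 750 kg/hr
x3 = (F1*x1 + F2*x2)/F3
x3 = (355*0.1 + 395*0.14) / 750
x3 = 12.11%


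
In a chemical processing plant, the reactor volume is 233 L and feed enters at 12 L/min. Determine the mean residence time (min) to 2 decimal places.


tau = V / v0
tau = 233 / 12
tau = 19.42 min


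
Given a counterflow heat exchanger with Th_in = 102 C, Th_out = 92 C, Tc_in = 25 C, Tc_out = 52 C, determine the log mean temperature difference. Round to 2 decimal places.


dT1 = Th_in - Tc_out = 102 - 52 = 50
dT2 = Th_out - Tc_in = 92 - 25 = 67
LMTD = (dT1 - dT2) / ln(dT1/dT2)
LMTD = (50 - 67) / ln(50/67)
LMTD = 58.09 K


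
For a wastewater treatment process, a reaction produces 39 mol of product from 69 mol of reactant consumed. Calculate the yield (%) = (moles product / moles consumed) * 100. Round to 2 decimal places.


Yield = (moles product / moles consumed) * 100%
Yield = (39 / 69) * 100
Yield = 0.5652 * 100
Yield = 56.52%


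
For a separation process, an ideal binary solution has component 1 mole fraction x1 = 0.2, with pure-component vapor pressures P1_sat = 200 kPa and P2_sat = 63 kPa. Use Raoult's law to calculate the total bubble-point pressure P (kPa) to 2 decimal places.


P = x1*P1_sat + x2*P2_sat
x2 = 1 - x1 = 1 - 0.2 = 0.8
P = 0.2*200 + 0.8*63
P = 40.0 + 50.4
P = 90.40 kPa


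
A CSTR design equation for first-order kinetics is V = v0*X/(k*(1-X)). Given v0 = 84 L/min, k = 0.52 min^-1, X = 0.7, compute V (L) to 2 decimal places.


V = v0 * X / (k * (1 - X))
V = 84 * 0.7 / (0.52 * (1 - 0.7))
V = 58.8 / (0.52 * 0.3)
V = 58.8 / 0.156
V = 376.92 L


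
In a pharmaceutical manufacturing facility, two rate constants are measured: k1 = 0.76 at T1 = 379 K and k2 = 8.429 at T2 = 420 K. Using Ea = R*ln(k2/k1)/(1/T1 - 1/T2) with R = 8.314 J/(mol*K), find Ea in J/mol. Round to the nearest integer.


Ea = R * ln(k2/k1) / (1/T1 - 1/T2)
ln(k2/k1) = ln(8.429/0.76) = 2.406115
1/T1 - 1/T2 = 1/379 - 1/420 = 0.000257570046
Ea = 8.314 * 2.406115 / 0.000257570046
Ea = 77666 J/mol


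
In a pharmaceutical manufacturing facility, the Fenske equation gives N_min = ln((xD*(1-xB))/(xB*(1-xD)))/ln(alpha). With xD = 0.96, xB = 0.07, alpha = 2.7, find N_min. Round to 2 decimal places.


N_min = ln((xD*(1-xB))/(xB*(1-xD))) / ln(alpha)
Numerator inside ln: 0.8928 / 0.0028 = 318.857143
ln(318.857143) = 5.764743
ln(alpha) = ln(2.7) = 0.993252
N_min = 5.764743 / 0.993252 = 5.80


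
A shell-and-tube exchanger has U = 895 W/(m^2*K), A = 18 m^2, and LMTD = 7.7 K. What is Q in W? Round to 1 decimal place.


Q = U * A * LMTD
Q = 895 * 18 * 7.7
Q = 124047.0 W


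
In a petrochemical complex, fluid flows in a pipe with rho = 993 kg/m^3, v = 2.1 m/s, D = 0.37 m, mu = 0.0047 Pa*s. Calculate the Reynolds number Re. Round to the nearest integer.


Re = rho * v * D / mu
Re = 993 * 2.1 * 0.37 / 0.0047
Re = 771.561 / 0.0047
Re = 164162


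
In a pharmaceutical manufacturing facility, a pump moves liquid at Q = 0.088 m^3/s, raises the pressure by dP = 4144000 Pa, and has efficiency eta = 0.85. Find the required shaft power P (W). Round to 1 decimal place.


P = Q * dP / eta
P = 0.088 * 4144000 / 0.85
P = 364672.0 / 0.85
P = 429025.9 W


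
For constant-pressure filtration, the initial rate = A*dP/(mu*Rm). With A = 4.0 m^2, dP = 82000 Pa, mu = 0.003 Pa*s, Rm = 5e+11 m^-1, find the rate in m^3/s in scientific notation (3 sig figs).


rate = A * dP / (mu * Rm)
rate = 4.0 * 82000 / (0.003 * 5e+11)
rate = 328000.0 / 1.500e+09
rate = 2.19e-04 m^3/s


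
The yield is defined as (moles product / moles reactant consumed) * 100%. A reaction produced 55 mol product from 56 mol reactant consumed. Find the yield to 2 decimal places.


Yield = (moles product / moles consumed) * 100%
Yield = (55 / 56) * 100
Yield = 0.9821 * 100
Yield = 98.21%


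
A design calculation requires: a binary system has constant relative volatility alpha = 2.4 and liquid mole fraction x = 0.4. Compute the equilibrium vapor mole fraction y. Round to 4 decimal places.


y = alpha*x / (1 + (alpha-1)*x)
y = 2.4*0.4 / (1 + (2.4-1)*0.4)
y = 0.96 / (1 + 0.56)
y = 0.96 / 1.56
y = 0.6154


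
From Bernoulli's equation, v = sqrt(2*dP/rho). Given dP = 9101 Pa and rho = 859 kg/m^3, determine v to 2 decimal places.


v = sqrt(2*dP/rho)
v = sqrt(2*9101/859)
v = sqrt(21.189756)
v = 4.60 m/s


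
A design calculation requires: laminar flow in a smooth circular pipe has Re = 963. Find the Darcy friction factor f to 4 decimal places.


f = 64 / Re
f = 64 / 963
f = 0.0665


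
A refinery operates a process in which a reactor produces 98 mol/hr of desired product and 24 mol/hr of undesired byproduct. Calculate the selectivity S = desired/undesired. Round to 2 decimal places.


S = desired product rate / undesired product rate
S = 98 / 24
S = 4.08


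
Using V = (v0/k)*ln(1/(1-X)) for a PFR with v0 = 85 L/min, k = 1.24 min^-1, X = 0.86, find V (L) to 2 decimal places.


V = (v0/k) * ln(1/(1-X))
V = (85/1.24) * ln(1/(1-0.86))
V = 68.548387 * ln(7.142857)
V = 68.548387 * 1.966113
V = 134.77 L


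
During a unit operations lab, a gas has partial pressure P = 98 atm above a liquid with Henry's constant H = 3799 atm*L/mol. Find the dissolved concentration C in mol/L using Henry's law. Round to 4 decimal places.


C = P / H
C = 98 / 3799
C = 0.0258 mol/L


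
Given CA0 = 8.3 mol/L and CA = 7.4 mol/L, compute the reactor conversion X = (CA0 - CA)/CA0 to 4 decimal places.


X = (CA0 - CA) / CA0
X = (8.3 - 7.4) / 8.3
X = 0.9 / 8.3
X = 0.1084


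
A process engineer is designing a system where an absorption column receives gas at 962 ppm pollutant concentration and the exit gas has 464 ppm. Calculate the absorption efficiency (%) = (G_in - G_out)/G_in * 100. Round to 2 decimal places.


Efficiency = (G_in - G_out) / G_in * 100%
Efficiency = (962 - 464) / 962 * 100
Efficiency = 498 / 962 * 100
Efficiency = 51.77%


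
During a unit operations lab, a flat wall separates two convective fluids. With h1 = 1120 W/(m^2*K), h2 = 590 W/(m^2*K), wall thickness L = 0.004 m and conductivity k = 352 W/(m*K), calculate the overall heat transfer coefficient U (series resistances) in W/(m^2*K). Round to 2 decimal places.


1/U = 1/h1 + L/k + 1/h2
1/U = 1/1120 + 0.004/352 + 1/590
1/U = 0.0008928571 + 1.13636e-05 + 0.0016949153
1/U = 0.002599136
U = 384.74 W/(m^2*K)


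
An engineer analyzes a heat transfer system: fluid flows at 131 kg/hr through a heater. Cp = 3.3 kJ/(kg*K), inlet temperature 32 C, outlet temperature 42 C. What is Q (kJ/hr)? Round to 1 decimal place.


Q = m_dot * Cp * (T2 - T1)
Q = 131 * 3.3 * (42 - 32)
Q = 131 * 3.3 * 10
Q = 4323.0 kJ/hr


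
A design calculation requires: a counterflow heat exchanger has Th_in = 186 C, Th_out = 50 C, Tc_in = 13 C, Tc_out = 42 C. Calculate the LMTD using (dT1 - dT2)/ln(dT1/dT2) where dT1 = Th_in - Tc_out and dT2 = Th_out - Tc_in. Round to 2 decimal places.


dT1 = Th_in - Tc_out = 186 - 42 = 144
dT2 = Th_out - Tc_in = 50 - 13 = 37
LMTD = (dT1 - dT2) / ln(dT1/dT2)
LMTD = (144 - 37) / ln(144/37)
LMTD = 78.74 K


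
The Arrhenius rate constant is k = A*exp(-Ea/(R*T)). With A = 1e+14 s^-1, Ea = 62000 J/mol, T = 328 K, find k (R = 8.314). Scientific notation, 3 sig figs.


k = A * exp(-Ea/(R*T))
k = 1e+14 * exp(-62000 / (8.314 * 328))
k = 1e+14 * exp(-22.735674)
k = 1.34e+04


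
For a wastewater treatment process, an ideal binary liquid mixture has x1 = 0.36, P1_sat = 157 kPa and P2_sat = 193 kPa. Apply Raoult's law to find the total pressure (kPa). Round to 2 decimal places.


P = x1*P1_sat + x2*P2_sat
x2 = 1 - x1 = 1 - 0.36 = 0.64
P = 0.36*157 + 0.64*193
P = 56.52 + 123.52
P = 180.04 kPa


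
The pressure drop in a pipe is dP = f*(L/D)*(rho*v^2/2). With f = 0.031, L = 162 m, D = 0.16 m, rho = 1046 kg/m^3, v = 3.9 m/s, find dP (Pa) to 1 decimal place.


dP = f * (L/D) * (rho*v^2/2)
dP = 0.031 * (162/0.16) * (1046*3.9^2/2)
L/D = 1012.5
rho*v^2/2 = 1046*15.21/2 = 7954.83
dP = 0.031 * 1012.5 * 7954.83
dP = 249682.2 Pa


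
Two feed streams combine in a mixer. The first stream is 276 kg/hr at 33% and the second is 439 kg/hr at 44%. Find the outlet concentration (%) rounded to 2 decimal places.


Mass balance on solute: F1*x1 + F2*x2 = F3*x3
F3 = F1 + F2 = 276 + 439 = 715 kg/hr
x3 = (F1*x1 + F2*x2)/F3
x3 = (276*0.33 + 439*0.44) / 715
x3 = 39.75%


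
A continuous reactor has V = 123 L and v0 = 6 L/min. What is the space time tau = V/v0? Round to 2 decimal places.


tau = V / v0
tau = 123 / 6
tau = 20.50 min


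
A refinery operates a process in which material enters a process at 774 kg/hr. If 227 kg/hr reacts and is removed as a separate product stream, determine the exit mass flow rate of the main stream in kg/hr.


Steady-state mass balance on the main outlet: F_out = F_in - F_removed
F_out = 774 - 227
F_out = 547 kg/hr


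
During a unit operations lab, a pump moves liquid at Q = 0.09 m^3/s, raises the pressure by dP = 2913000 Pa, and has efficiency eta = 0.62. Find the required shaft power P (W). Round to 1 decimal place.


P = Q * dP / eta
P = 0.09 * 2913000 / 0.62
P = 262170.0 / 0.62
P = 422854.8 W


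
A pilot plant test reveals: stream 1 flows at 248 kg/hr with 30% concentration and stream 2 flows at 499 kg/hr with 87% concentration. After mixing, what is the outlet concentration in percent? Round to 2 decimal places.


Mass balance on solute: F1*x1 + F2*x2 = F3*x3
F3 = F1 + F2 = 248 + 499 = 747 kg/hr
x3 = (F1*x1 + F2*x2)/F3
x3 = (248*0.3 + 499*0.87) / 747
x3 = 68.08%


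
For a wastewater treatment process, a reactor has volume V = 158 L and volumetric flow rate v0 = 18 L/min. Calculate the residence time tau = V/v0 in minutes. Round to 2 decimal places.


tau = V / v0
tau = 158 / 18
tau = 8.78 min


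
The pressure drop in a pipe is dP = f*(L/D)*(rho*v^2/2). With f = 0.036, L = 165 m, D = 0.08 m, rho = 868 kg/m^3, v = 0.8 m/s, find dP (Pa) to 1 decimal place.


dP = f * (L/D) * (rho*v^2/2)
dP = 0.036 * (165/0.08) * (868*0.8^2/2)
L/D = 2062.5
rho*v^2/2 = 868*0.64/2 = 277.76
dP = 0.036 * 2062.5 * 277.76
dP = 20623.7 Pa


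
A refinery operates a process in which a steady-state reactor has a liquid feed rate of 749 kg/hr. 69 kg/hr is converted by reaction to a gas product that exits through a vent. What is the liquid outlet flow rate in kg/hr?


Steady-state mass balance on the main outlet: F_out = F_in - F_removed
F_out = 749 - 69
F_out = 680 kg/hr


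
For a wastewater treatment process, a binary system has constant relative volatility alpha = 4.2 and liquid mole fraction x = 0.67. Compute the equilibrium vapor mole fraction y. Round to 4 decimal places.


y = alpha*x / (1 + (alpha-1)*x)
y = 4.2*0.67 / (1 + (4.2-1)*0.67)
y = 2.814 / (1 + 2.144)
y = 2.814 / 3.144
y = 0.8950


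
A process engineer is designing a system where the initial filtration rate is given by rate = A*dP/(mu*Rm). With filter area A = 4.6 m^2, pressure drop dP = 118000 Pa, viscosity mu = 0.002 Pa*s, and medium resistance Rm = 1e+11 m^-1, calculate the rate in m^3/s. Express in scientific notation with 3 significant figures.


rate = A * dP / (mu * Rm)
rate = 4.6 * 118000 / (0.002 * 1e+11)
rate = 542800.0 / 2.000e+08
rate = 2.71e-03 m^3/s


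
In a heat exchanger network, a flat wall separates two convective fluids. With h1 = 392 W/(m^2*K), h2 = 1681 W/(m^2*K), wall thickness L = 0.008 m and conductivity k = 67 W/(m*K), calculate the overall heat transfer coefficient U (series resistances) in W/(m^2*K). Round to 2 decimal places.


1/U = 1/h1 + L/k + 1/h2
1/U = 1/392 + 0.008/67 + 1/1681
1/U = 0.0025510204 + 0.000119403 + 0.000594884
1/U = 0.0032653074
U = 306.25 W/(m^2*K)


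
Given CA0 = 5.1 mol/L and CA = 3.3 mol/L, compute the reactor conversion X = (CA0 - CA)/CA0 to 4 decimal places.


X = (CA0 - CA) / CA0
X = (5.1 - 3.3) / 5.1
X = 1.8 / 5.1
X = 0.3529


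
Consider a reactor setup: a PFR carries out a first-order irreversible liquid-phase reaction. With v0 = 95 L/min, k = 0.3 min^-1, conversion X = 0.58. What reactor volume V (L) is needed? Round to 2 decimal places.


V = (v0/k) * ln(1/(1-X))
V = (95/0.3) * ln(1/(1-0.58))
V = 316.666667 * ln(2.380952)
V = 316.666667 * 0.8675
V = 274.71 L


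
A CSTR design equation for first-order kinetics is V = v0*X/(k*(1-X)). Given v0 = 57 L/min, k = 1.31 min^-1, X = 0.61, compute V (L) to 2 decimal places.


V = v0 * X / (k * (1 - X))
V = 57 * 0.61 / (1.31 * (1 - 0.61))
V = 34.77 / (1.31 * 0.39)
V = 34.77 / 0.5109
V = 68.06 L


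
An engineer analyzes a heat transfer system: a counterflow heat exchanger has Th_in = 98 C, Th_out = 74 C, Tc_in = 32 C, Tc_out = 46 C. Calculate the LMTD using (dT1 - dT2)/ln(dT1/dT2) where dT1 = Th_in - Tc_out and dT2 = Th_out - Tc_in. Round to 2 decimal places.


dT1 = Th_in - Tc_out = 98 - 46 = 52
dT2 = Th_out - Tc_in = 74 - 32 = 42
LMTD = (dT1 - dT2) / ln(dT1/dT2)
LMTD = (52 - 42) / ln(52/42)
LMTD = 46.82 K


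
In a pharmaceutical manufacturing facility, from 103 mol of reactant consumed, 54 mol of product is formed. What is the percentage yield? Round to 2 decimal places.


Yield = (moles product / moles consumed) * 100%
Yield = (54 / 103) * 100
Yield = 0.5243 * 100
Yield = 52.43%


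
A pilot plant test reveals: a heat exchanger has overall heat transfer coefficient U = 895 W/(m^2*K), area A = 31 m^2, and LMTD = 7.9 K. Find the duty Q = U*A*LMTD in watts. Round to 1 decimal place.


Q = U * A * LMTD
Q = 895 * 31 * 7.9
Q = 219185.5 W


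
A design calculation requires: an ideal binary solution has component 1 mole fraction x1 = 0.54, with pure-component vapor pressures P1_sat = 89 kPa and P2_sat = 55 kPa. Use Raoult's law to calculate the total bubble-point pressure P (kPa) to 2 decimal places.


P = x1*P1_sat + x2*P2_sat
x2 = 1 - x1 = 1 - 0.54 = 0.46
P = 0.54*89 + 0.46*55
P = 48.06 + 25.3
P = 73.36 kPa


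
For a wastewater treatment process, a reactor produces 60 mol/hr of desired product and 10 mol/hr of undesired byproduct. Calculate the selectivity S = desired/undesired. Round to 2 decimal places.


S = desired product rate / undesired product rate
S = 60 / 10
S = 6.00


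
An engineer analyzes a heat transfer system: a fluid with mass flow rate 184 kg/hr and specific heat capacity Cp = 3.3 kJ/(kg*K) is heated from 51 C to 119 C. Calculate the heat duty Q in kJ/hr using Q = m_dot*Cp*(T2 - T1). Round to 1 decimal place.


Q = m_dot * Cp * (T2 - T1)
Q = 184 * 3.3 * (119 - 51)
Q = 184 * 3.3 * 68
Q = 41289.6 kJ/hr


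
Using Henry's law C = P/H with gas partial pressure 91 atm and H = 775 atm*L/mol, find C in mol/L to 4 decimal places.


C = P / H
C = 91 / 775
C = 0.1174 mol/L


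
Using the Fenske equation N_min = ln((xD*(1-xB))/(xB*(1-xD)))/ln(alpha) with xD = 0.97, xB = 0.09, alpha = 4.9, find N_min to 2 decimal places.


N_min = ln((xD*(1-xB))/(xB*(1-xD))) / ln(alpha)
Numerator inside ln: 0.8827 / 0.0027 = 326.925926
ln(326.925926) = 5.789734
ln(alpha) = ln(4.9) = 1.589235
N_min = 5.789734 / 1.589235 = 3.64


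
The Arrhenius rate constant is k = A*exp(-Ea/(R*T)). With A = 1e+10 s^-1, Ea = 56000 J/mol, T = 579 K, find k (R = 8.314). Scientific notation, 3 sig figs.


k = A * exp(-Ea/(R*T))
k = 1e+10 * exp(-56000 / (8.314 * 579))
k = 1e+10 * exp(-11.633207)
k = 8.87e+04


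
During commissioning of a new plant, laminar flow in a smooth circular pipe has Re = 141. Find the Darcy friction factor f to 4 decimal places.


f = 64 / Re
f = 64 / 141
f = 0.4539


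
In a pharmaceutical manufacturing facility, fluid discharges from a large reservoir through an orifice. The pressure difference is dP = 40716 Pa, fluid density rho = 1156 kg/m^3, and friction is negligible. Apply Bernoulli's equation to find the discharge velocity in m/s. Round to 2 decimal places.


v = sqrt(2*dP/rho)
v = sqrt(2*40716/1156)
v = sqrt(70.442907)
v = 8.39 m/s


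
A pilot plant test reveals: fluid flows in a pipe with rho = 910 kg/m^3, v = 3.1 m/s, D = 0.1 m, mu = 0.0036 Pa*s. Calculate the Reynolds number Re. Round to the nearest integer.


Re = rho * v * D / mu
Re = 910 * 3.1 * 0.1 / 0.0036
Re = 282.1 / 0.0036
Re = 78361


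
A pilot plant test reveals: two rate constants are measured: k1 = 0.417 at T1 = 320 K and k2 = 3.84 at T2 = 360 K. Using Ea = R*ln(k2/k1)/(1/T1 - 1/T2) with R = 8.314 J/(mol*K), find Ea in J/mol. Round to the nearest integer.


Ea = R * ln(k2/k1) / (1/T1 - 1/T2)
ln(k2/k1) = ln(3.84/0.417) = 2.2201414
1/T1 - 1/T2 = 1/320 - 1/360 = 0.000347222222
Ea = 8.314 * 2.2201414 / 0.000347222222
Ea = 53160 J/mol


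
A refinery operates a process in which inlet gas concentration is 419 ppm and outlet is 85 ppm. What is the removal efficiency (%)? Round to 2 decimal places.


Efficiency = (G_in - G_out) / G_in * 100%
Efficiency = (419 - 85) / 419 * 100
Efficiency = 334 / 419 * 100
Efficiency = 79.71%


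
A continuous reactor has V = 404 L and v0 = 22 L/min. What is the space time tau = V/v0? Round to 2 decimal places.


tau = V / v0
tau = 404 / 22
tau = 18.36 min


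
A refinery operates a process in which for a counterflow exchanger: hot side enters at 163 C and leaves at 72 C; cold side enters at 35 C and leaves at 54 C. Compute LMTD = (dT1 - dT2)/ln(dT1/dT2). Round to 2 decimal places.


dT1 = Th_in - Tc_out = 163 - 54 = 109
dT2 = Th_out - Tc_in = 72 - 35 = 37
LMTD = (dT1 - dT2) / ln(dT1/dT2)
LMTD = (109 - 37) / ln(109/37)
LMTD = 66.64 K


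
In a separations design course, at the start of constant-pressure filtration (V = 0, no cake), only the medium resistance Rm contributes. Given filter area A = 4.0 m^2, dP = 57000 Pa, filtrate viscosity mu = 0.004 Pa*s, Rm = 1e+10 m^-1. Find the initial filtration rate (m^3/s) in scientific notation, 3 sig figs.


rate = A * dP / (mu * Rm)
rate = 4.0 * 57000 / (0.004 * 1e+10)
rate = 228000.0 / 4.000e+07
rate = 5.70e-03 m^3/s


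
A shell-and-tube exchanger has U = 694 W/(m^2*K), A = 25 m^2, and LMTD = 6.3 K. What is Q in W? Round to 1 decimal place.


Q = U * A * LMTD
Q = 694 * 25 * 6.3
Q = 109305.0 W


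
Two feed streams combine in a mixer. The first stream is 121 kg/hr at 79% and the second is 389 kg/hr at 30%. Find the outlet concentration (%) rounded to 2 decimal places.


Mass balance on solute: F1*x1 + F2*x2 = F3*x3
F3 = F1 + F2 = 121 + 389 = 510 kg/hr
x3 = (F1*x1 + F2*x2)/F3
x3 = (121*0.79 + 389*0.3) / 510
x3 = 41.63%


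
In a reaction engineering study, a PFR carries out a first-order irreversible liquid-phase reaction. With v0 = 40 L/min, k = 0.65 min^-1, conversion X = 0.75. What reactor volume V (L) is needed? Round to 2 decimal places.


V = (v0/k) * ln(1/(1-X))
V = (40/0.65) * ln(1/(1-0.75))
V = 61.538462 * ln(4.0)
V = 61.538462 * 1.386294
V = 85.31 L


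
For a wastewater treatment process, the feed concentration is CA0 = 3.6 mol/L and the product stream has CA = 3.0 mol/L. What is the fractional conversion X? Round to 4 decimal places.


X = (CA0 - CA) / CA0
X = (3.6 - 3.0) / 3.6
X = 0.6 / 3.6
X = 0.1667


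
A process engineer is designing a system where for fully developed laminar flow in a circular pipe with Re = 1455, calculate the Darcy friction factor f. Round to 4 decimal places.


f = 64 / Re
f = 64 / 1455
f = 0.0440


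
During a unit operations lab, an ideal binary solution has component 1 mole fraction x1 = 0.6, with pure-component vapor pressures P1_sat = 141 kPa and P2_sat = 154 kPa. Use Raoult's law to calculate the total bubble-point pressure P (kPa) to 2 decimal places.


P = x1*P1_sat + x2*P2_sat
x2 = 1 - x1 = 1 - 0.6 = 0.4
P = 0.6*141 + 0.4*154
P = 84.6 + 61.6
P = 146.20 kPa


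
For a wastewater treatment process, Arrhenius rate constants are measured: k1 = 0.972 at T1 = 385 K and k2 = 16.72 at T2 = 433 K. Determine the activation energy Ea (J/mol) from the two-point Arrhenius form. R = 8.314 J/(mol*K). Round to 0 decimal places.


Ea = R * ln(k2/k1) / (1/T1 - 1/T2)
ln(k2/k1) = ln(16.72/0.972) = 2.8450051
1/T1 - 1/T2 = 1/385 - 1/433 = 0.000287933775
Ea = 8.314 * 2.8450051 / 0.000287933775
Ea = 82149 J/mol


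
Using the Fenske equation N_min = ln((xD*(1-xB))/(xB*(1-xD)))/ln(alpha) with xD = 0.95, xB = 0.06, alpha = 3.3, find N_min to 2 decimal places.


N_min = ln((xD*(1-xB))/(xB*(1-xD))) / ln(alpha)
Numerator inside ln: 0.893 / 0.003 = 297.666667
ln(297.666667) = 5.695974
ln(alpha) = ln(3.3) = 1.193922
N_min = 5.695974 / 1.193922 = 4.77


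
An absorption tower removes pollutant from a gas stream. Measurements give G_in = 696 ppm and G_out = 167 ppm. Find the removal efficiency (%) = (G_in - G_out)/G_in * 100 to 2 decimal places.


Efficiency = (G_in - G_out) / G_in * 100%
Efficiency = (696 - 167) / 696 * 100
Efficiency = 529 / 696 * 100
Efficiency = 76.01%


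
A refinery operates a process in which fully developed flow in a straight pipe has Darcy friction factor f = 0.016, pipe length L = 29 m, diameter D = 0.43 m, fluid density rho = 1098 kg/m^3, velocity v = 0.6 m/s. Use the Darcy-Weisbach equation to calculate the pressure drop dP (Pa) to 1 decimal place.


dP = f * (L/D) * (rho*v^2/2)
dP = 0.016 * (29/0.43) * (1098*0.6^2/2)
L/D = 67.44186047
rho*v^2/2 = 1098*0.36/2 = 197.64
dP = 0.016 * 67.44186047 * 197.64
dP = 213.3 Pa


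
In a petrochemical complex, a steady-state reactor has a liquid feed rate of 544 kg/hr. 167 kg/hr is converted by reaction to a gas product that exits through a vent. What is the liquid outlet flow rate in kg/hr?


Steady-state mass balance on the main outlet: F_out = F_in - F_removed
F_out = 544 - 167
F_out = 377 kg/hr


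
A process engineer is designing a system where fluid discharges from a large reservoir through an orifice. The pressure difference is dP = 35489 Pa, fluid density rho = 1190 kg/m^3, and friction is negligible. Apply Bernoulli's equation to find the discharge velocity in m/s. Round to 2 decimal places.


v = sqrt(2*dP/rho)
v = sqrt(2*35489/1190)
v = sqrt(59.645378)
v = 7.72 m/s


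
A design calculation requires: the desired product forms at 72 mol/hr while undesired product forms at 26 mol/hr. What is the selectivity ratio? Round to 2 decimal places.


S = desired product rate / undesired product rate
S = 72 / 26
S = 2.77


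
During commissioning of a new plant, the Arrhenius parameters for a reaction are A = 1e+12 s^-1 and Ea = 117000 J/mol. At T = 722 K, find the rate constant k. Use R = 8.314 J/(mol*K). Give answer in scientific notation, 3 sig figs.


k = A * exp(-Ea/(R*T))
k = 1e+12 * exp(-117000 / (8.314 * 722))
k = 1e+12 * exp(-19.491203)
k = 3.43e+03


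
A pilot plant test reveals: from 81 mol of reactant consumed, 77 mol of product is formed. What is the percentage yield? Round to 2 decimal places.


Yield = (moles product / moles consumed) * 100%
Yield = (77 / 81) * 100
Yield = 0.9506 * 100
Yield = 95.06%


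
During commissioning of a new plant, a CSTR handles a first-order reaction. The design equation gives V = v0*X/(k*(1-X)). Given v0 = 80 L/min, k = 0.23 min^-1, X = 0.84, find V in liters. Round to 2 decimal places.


V = v0 * X / (k * (1 - X))
V = 80 * 0.84 / (0.23 * (1 - 0.84))
V = 67.2 / (0.23 * 0.16)
V = 67.2 / 0.0368
V = 1826.09 L
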